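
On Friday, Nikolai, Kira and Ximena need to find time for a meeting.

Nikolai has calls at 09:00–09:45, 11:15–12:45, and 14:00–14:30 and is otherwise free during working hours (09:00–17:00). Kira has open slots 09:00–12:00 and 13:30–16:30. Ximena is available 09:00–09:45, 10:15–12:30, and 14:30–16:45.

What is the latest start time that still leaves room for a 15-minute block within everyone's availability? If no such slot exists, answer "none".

16:15

Nikolai free within 09:00–17:00: 09:45–11:15, 12:45–14:00, 14:30–17:00.
Nikolai ∩ Kira: 09:45–11:15, 13:30–14:00, 14:30–16:30.
Nikolai ∩ Kira ∩ Ximena: 10:15–11:15, 14:30–16:30.
Windows ≥ 15 min: 10:15–11:15, 14:30–16:30.
Latest start in the last window 14:30–16:30 is 16:30 − 15 min = 16:15.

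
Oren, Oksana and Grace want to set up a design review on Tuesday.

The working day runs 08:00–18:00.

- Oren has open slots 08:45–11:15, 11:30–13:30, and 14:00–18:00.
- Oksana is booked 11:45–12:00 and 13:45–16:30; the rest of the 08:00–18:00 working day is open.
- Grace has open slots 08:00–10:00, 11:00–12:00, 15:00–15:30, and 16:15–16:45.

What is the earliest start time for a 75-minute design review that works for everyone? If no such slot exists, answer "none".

Oksana free within 08:00–18:00: 08:00–11:45, 12:00–13:45, 16:30–18:00.
Oren ∩ Oksana: 08:45–11:15, 11:30–11:45, 12:00–13:30, 16:30–18:00.
Oren ∩ Oksana ∩ Grace: 08:45–10:00, 11:00–11:15, 11:30–11:45, 16:30–16:45.
Windows ≥ 75 min: 08:45–10:00.
Earliest such window starts at 08:45.

08:45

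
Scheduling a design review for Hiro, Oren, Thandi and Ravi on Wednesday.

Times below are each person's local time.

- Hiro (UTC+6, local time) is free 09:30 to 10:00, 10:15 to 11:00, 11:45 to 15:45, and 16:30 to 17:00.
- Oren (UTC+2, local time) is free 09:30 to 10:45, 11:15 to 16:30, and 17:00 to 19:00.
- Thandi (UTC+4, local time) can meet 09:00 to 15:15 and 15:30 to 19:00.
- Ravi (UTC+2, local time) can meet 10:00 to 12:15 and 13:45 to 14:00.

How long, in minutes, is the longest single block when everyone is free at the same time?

45 minutes

Hiro → UTC: 03:30–04:00, 04:15–05:00, 05:45–09:45, 10:30–11:00.
Oren → UTC: 07:30–08:45, 09:15–14:30, 15:00–17:00.
Thandi → UTC: 05:00–11:15, 11:30–15:00.
Ravi → UTC: 08:00–10:15, 11:45–12:00.
Hiro ∩ Oren: 07:30–08:45, 09:15–09:45, 10:30–11:00.
Hiro ∩ Oren ∩ Thandi: 07:30–08:45, 09:15–09:45, 10:30–11:00.
Hiro ∩ Oren ∩ Thandi ∩ Ravi: 08:00–08:45, 09:15–09:45.
Common window lengths: 45, 30 min; longest is 45.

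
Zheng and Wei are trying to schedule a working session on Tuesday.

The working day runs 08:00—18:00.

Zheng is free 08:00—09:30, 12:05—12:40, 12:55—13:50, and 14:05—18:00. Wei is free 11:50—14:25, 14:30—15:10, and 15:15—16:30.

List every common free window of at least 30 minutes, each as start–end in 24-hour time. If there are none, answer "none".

12:05–12:40, 12:55–13:50, 14:30–15:10, 15:15–16:30

Zheng ∩ Wei: 12:05–12:40, 12:55–13:50, 14:05–14:25, 14:30–15:10, 15:15–16:30.
Windows ≥ 30 min: 12:05–12:40, 12:55–13:50, 14:30–15:10, 15:15–16:30.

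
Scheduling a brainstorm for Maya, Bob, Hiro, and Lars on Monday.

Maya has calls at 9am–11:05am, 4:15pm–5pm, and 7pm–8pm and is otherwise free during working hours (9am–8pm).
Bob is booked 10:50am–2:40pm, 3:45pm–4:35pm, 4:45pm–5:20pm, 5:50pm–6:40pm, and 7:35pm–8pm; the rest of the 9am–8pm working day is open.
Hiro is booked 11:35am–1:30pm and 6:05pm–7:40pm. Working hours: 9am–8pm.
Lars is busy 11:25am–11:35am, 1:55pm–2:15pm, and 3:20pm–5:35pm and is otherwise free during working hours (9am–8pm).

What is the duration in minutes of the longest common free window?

Maya free within 09:00–20:00: 11:05–16:15, 17:00–19:00.
Bob free within 09:00–20:00: 09:00–10:50, 14:40–15:45, 16:35–16:45, 17:20–17:50, 18:40–19:35.
Hiro free within 09:00–20:00: 09:00–11:35, 13:30–18:05, 19:40–20:00.
Lars free within 09:00–20:00: 09:00–11:25, 11:35–13:55, 14:15–15:20, 17:35–20:00.
Maya ∩ Bob: 14:40–15:45, 17:20–17:50, 18:40–19:00.
Maya ∩ Bob ∩ Hiro: 14:40–15:45, 17:20–17:50.
Maya ∩ Bob ∩ Hiro ∩ Lars: 14:40–15:20, 17:35–17:50.
Common window lengths: 40, 15 min; longest is 40.

40 minutes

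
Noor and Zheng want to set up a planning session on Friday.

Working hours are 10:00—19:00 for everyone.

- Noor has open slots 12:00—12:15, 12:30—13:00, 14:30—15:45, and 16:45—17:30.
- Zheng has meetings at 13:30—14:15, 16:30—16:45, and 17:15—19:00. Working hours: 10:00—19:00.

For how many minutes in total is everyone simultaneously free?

Zheng free within 10:00–19:00: 10:00–13:30, 14:15–16:30, 16:45–17:15.
Noor ∩ Zheng: 12:00–12:15, 12:30–13:00, 14:30–15:45, 16:45–17:15.
Total common minutes: 15 + 30 + 75 + 30 = 150.

150 minutes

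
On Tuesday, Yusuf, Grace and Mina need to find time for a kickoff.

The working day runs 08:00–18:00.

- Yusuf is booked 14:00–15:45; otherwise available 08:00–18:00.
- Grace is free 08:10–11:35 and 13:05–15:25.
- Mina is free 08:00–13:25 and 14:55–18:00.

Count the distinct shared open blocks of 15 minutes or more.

2

Yusuf free within 08:00–18:00: 08:00–14:00, 15:45–18:00.
Yusuf ∩ Grace: 08:10–11:35, 13:05–14:00.
Yusuf ∩ Grace ∩ Mina: 08:10–11:35, 13:05–13:25.
Windows ≥ 15 min: 08:10–11:35, 13:05–13:25.
That's 2 windows.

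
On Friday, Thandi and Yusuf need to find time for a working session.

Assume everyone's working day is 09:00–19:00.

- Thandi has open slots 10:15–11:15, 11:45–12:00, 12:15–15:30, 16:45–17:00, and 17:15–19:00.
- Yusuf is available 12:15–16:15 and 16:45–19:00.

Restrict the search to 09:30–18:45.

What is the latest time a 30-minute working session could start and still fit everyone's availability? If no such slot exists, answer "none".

18:15

Thandi ∩ Yusuf: 12:15–15:30, 16:45–17:00, 17:15–19:00.
Restricted to 09:30–18:45: 12:15–15:30, 16:45–17:00, 17:15–18:45.
Windows ≥ 30 min: 12:15–15:30, 17:15–18:45.
Latest start in the last window 17:15–18:45 is 18:45 − 30 min = 18:15.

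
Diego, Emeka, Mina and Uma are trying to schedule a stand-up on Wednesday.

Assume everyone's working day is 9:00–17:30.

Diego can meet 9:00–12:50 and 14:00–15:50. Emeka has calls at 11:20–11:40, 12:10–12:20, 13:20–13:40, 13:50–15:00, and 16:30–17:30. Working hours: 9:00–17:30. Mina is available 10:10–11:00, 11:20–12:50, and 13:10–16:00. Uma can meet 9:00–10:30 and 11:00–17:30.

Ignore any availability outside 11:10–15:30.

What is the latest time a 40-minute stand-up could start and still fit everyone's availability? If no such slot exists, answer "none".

Emeka free within 09:00–17:30: 09:00–11:20, 11:40–12:10, 12:20–13:20, 13:40–13:50, 15:00–16:30.
Diego ∩ Emeka: 09:00–11:20, 11:40–12:10, 12:20–12:50, 15:00–15:50.
Diego ∩ Emeka ∩ Mina: 10:10–11:00, 11:40–12:10, 12:20–12:50, 15:00–15:50.
Diego ∩ Emeka ∩ Mina ∩ Uma: 10:10–10:30, 11:40–12:10, 12:20–12:50, 15:00–15:50.
Restricted to 11:10–15:30: 11:40–12:10, 12:20–12:50, 15:00–15:30.
Windows ≥ 40 min: (none).

none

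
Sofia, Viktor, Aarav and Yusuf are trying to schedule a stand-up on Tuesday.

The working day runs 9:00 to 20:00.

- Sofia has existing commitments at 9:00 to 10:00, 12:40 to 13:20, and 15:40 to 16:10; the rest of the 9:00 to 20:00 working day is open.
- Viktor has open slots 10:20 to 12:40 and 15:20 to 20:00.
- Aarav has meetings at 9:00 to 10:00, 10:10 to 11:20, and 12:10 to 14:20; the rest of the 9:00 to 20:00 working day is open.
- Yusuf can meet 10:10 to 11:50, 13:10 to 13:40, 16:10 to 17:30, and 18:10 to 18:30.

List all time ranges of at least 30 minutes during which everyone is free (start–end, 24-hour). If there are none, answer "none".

Sofia free within 09:00–20:00: 10:00–12:40, 13:20–15:40, 16:10–20:00.
Aarav free within 09:00–20:00: 10:00–10:10, 11:20–12:10, 14:20–20:00.
Sofia ∩ Viktor: 10:20–12:40, 15:20–15:40, 16:10–20:00.
Sofia ∩ Viktor ∩ Aarav: 11:20–12:10, 15:20–15:40, 16:10–20:00.
Sofia ∩ Viktor ∩ Aarav ∩ Yusuf: 11:20–11:50, 16:10–17:30, 18:10–18:30.
Windows ≥ 30 min: 11:20–11:50, 16:10–17:30.

11:20–11:50, 16:10–17:30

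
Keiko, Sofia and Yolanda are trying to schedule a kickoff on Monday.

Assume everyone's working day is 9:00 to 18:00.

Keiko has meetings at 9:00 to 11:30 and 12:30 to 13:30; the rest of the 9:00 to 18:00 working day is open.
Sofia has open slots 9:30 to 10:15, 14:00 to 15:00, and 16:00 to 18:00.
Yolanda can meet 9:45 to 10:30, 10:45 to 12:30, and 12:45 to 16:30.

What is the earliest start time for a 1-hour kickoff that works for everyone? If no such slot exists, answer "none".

14:00

Keiko free within 09:00–18:00: 11:30–12:30, 13:30–18:00.
Keiko ∩ Sofia: 14:00–15:00, 16:00–18:00.
Keiko ∩ Sofia ∩ Yolanda: 14:00–15:00, 16:00–16:30.
Windows ≥ 60 min: 14:00–15:00.
Earliest such window starts at 14:00.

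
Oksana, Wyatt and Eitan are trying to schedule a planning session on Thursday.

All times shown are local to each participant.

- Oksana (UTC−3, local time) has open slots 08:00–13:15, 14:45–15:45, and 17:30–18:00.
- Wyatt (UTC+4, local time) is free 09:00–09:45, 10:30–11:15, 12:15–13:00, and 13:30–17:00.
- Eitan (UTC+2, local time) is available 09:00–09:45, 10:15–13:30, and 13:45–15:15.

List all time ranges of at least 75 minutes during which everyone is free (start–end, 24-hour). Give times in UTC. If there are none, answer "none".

11:45–13:00

Oksana → UTC: 11:00–16:15, 17:45–18:45, 20:30–21:00.
Wyatt → UTC: 05:00–05:45, 06:30–07:15, 08:15–09:00, 09:30–13:00.
Eitan → UTC: 07:00–07:45, 08:15–11:30, 11:45–13:15.
Oksana ∩ Wyatt: 11:00–13:00.
Oksana ∩ Wyatt ∩ Eitan: 11:00–11:30, 11:45–13:00.
Windows ≥ 75 min: 11:45–13:00.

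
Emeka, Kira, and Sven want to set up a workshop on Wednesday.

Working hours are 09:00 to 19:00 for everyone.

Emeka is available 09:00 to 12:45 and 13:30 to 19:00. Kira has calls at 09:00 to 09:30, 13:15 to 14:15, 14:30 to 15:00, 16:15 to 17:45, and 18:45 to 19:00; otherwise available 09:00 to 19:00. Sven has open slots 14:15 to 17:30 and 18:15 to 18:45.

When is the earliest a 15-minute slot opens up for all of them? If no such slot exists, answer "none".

Kira free within 09:00–19:00: 09:30–13:15, 14:15–14:30, 15:00–16:15, 17:45–18:45.
Emeka ∩ Kira: 09:30–12:45, 14:15–14:30, 15:00–16:15, 17:45–18:45.
Emeka ∩ Kira ∩ Sven: 14:15–14:30, 15:00–16:15, 18:15–18:45.
Windows ≥ 15 min: 14:15–14:30, 15:00–16:15, 18:15–18:45.
Earliest such window starts at 14:15.

14:15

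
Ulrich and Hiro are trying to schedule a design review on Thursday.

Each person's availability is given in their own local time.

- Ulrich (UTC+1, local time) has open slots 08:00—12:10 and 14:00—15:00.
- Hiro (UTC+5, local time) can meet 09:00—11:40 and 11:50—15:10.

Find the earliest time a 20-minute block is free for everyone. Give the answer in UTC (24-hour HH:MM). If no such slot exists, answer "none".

07:00

Ulrich → UTC: 07:00–11:10, 13:00–14:00.
Hiro → UTC: 04:00–06:40, 06:50–10:10.
Ulrich ∩ Hiro: 07:00–10:10.
Windows ≥ 20 min: 07:00–10:10.
Earliest such window starts at 07:00.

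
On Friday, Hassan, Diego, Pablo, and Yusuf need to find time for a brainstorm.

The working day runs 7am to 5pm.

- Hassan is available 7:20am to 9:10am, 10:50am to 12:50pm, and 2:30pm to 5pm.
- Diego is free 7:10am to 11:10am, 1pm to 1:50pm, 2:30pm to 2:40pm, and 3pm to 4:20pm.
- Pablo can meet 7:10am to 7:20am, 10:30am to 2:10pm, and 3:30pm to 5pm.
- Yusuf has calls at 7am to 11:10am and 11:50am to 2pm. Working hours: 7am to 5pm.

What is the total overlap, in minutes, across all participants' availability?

Yusuf free within 07:00–17:00: 11:10–11:50, 14:00–17:00.
Hassan ∩ Diego: 07:20–09:10, 10:50–11:10, 14:30–14:40, 15:00–16:20.
Hassan ∩ Diego ∩ Pablo: 10:50–11:10, 15:30–16:20.
Hassan ∩ Diego ∩ Pablo ∩ Yusuf: 15:30–16:20.
Total common minutes: 50.

50 minutes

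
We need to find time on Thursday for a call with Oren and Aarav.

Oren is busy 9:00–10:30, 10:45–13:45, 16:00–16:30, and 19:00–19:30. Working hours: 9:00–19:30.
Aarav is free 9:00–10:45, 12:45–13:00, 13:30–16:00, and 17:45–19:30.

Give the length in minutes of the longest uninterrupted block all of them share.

135 minutes

Oren free within 09:00–19:30: 10:30–10:45, 13:45–16:00, 16:30–19:00.
Oren ∩ Aarav: 10:30–10:45, 13:45–16:00, 17:45–19:00.
Common window lengths: 15, 135, 75 min; longest is 135.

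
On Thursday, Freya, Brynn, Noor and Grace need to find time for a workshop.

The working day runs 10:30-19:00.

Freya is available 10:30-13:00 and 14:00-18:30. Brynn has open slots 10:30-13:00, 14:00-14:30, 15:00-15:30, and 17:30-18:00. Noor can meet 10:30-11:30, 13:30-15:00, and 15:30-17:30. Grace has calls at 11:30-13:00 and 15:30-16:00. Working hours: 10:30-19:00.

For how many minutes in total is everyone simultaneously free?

90 minutes

Grace free within 10:30–19:00: 10:30–11:30, 13:00–15:30, 16:00–19:00.
Freya ∩ Brynn: 10:30–13:00, 14:00–14:30, 15:00–15:30, 17:30–18:00.
Freya ∩ Brynn ∩ Noor: 10:30–11:30, 14:00–14:30.
Freya ∩ Brynn ∩ Noor ∩ Grace: 10:30–11:30, 14:00–14:30.
Total common minutes: 60 + 30 = 90.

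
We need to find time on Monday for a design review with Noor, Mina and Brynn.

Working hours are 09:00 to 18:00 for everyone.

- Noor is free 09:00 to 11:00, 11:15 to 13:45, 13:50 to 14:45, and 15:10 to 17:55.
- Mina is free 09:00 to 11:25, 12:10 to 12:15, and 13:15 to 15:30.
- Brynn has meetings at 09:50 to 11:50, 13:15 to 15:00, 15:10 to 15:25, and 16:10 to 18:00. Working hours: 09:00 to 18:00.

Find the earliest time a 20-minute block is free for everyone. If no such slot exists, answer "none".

Brynn free within 09:00–18:00: 09:00–09:50, 11:50–13:15, 15:00–15:10, 15:25–16:10.
Noor ∩ Mina: 09:00–11:00, 11:15–11:25, 12:10–12:15, 13:15–13:45, 13:50–14:45, 15:10–15:30.
Noor ∩ Mina ∩ Brynn: 09:00–09:50, 12:10–12:15, 15:25–15:30.
Windows ≥ 20 min: 09:00–09:50.
Earliest such window starts at 09:00.

09:00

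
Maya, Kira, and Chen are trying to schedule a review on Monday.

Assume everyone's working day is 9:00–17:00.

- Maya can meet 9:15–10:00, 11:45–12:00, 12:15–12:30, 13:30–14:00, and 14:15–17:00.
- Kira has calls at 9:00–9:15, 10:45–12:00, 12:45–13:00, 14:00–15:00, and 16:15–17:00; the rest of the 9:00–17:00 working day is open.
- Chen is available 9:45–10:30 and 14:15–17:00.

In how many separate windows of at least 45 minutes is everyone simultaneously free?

Kira free within 09:00–17:00: 09:15–10:45, 12:00–12:45, 13:00–14:00, 15:00–16:15.
Maya ∩ Kira: 09:15–10:00, 12:15–12:30, 13:30–14:00, 15:00–16:15.
Maya ∩ Kira ∩ Chen: 09:45–10:00, 15:00–16:15.
Windows ≥ 45 min: 15:00–16:15.
That's 1 window.

1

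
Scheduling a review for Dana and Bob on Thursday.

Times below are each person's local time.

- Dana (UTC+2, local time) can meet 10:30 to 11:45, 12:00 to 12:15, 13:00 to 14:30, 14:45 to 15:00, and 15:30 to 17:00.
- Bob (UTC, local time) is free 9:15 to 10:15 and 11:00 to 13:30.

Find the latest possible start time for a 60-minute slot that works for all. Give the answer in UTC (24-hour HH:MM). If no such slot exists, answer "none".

Dana → UTC: 08:30–09:45, 10:00–10:15, 11:00–12:30, 12:45–13:00, 13:30–15:00.
Bob → UTC: 09:15–10:15, 11:00–13:30.
Dana ∩ Bob: 09:15–09:45, 10:00–10:15, 11:00–12:30, 12:45–13:00.
Windows ≥ 60 min: 11:00–12:30.
Latest start in the last window 11:00–12:30 is 12:30 − 60 min = 11:30.

11:30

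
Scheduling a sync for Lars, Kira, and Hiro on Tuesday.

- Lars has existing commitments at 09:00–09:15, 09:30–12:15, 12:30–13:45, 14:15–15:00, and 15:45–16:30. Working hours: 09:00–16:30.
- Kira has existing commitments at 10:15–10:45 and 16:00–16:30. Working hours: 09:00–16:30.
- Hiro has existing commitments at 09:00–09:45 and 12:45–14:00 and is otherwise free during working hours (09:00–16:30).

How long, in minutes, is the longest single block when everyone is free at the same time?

45 minutes

Lars free within 09:00–16:30: 09:15–09:30, 12:15–12:30, 13:45–14:15, 15:00–15:45.
Kira free within 09:00–16:30: 09:00–10:15, 10:45–16:00.
Hiro free within 09:00–16:30: 09:45–12:45, 14:00–16:30.
Lars ∩ Kira: 09:15–09:30, 12:15–12:30, 13:45–14:15, 15:00–15:45.
Lars ∩ Kira ∩ Hiro: 12:15–12:30, 14:00–14:15, 15:00–15:45.
Common window lengths: 15, 15, 45 min; longest is 45.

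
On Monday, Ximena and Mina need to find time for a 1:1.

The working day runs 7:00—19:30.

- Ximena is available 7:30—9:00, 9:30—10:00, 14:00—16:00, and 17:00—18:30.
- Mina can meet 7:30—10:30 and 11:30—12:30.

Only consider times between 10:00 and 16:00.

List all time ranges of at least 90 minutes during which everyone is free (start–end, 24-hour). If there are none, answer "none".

none

Ximena ∩ Mina: 07:30–09:00, 09:30–10:00.
Restricted to 10:00–16:00: (none).
Windows ≥ 90 min: (none).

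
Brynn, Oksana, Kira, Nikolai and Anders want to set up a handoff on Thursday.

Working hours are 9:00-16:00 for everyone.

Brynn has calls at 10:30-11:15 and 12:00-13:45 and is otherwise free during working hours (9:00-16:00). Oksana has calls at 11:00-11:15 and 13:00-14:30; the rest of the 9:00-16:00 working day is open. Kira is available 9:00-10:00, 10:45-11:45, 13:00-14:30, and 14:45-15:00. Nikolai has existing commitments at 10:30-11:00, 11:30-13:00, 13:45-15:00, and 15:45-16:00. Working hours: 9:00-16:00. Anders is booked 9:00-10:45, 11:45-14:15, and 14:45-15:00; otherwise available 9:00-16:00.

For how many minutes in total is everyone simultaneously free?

Brynn free within 09:00–16:00: 09:00–10:30, 11:15–12:00, 13:45–16:00.
Oksana free within 09:00–16:00: 09:00–11:00, 11:15–13:00, 14:30–16:00.
Nikolai free within 09:00–16:00: 09:00–10:30, 11:00–11:30, 13:00–13:45, 15:00–15:45.
Anders free within 09:00–16:00: 10:45–11:45, 14:15–14:45, 15:00–16:00.
Brynn ∩ Oksana: 09:00–10:30, 11:15–12:00, 14:30–16:00.
Brynn ∩ Oksana ∩ Kira: 09:00–10:00, 11:15–11:45, 14:45–15:00.
Brynn ∩ Oksana ∩ Kira ∩ Nikolai: 09:00–10:00, 11:15–11:30.
Brynn ∩ Oksana ∩ Kira ∩ Nikolai ∩ Anders: 11:15–11:30.
Total common minutes: 15.

15 minutes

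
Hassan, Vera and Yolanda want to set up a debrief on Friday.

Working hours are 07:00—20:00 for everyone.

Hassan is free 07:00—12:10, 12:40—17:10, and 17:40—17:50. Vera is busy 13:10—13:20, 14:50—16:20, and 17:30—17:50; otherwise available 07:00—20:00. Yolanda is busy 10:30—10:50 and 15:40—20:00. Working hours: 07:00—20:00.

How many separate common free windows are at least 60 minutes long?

3

Vera free within 07:00–20:00: 07:00–13:10, 13:20–14:50, 16:20–17:30, 17:50–20:00.
Yolanda free within 07:00–20:00: 07:00–10:30, 10:50–15:40.
Hassan ∩ Vera: 07:00–12:10, 12:40–13:10, 13:20–14:50, 16:20–17:10.
Hassan ∩ Vera ∩ Yolanda: 07:00–10:30, 10:50–12:10, 12:40–13:10, 13:20–14:50.
Windows ≥ 60 min: 07:00–10:30, 10:50–12:10, 13:20–14:50.
That's 3 windows.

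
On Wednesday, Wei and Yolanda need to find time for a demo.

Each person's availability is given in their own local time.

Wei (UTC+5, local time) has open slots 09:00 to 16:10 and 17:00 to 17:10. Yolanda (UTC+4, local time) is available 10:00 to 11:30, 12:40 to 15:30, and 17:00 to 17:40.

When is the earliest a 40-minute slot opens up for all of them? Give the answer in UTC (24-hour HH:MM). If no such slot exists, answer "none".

06:00

Wei → UTC: 04:00–11:10, 12:00–12:10.
Yolanda → UTC: 06:00–07:30, 08:40–11:30, 13:00–13:40.
Wei ∩ Yolanda: 06:00–07:30, 08:40–11:10.
Windows ≥ 40 min: 06:00–07:30, 08:40–11:10.
Earliest such window starts at 06:00.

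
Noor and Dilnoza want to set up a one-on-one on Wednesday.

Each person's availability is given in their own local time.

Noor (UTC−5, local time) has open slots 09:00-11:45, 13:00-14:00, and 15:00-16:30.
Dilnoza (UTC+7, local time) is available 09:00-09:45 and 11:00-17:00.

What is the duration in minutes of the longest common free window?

0 minutes

Noor → UTC: 14:00–16:45, 18:00–19:00, 20:00–21:30.
Dilnoza → UTC: 02:00–02:45, 04:00–10:00.
Noor ∩ Dilnoza: (none).
No common window.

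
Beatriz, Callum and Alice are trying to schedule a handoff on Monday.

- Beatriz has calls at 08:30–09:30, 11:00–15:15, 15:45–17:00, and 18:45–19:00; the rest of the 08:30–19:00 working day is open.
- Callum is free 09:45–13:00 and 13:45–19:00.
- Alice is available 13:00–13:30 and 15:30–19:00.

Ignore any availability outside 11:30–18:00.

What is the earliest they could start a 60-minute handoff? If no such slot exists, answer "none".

Beatriz free within 08:30–19:00: 09:30–11:00, 15:15–15:45, 17:00–18:45.
Beatriz ∩ Callum: 09:45–11:00, 15:15–15:45, 17:00–18:45.
Beatriz ∩ Callum ∩ Alice: 15:30–15:45, 17:00–18:45.
Restricted to 11:30–18:00: 15:30–15:45, 17:00–18:00.
Windows ≥ 60 min: 17:00–18:00.
Earliest such window starts at 17:00.

17:00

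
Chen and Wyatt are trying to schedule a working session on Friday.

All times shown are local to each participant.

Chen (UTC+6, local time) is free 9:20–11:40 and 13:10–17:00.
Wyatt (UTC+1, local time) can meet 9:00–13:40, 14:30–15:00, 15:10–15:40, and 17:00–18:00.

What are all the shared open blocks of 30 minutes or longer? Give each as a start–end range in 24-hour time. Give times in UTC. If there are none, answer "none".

Chen → UTC: 03:20–05:40, 07:10–11:00.
Wyatt → UTC: 08:00–12:40, 13:30–14:00, 14:10–14:40, 16:00–17:00.
Chen ∩ Wyatt: 08:00–11:00.
Windows ≥ 30 min: 08:00–11:00.

08:00–11:00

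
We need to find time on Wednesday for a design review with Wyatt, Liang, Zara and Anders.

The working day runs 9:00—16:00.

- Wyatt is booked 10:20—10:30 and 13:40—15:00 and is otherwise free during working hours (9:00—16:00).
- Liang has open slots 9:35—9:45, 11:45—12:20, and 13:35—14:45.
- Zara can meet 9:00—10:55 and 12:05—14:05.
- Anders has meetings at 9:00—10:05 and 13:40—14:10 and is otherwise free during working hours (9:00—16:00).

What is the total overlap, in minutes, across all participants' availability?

20 minutes

Wyatt free within 09:00–16:00: 09:00–10:20, 10:30–13:40, 15:00–16:00.
Anders free within 09:00–16:00: 10:05–13:40, 14:10–16:00.
Wyatt ∩ Liang: 09:35–09:45, 11:45–12:20, 13:35–13:40.
Wyatt ∩ Liang ∩ Zara: 09:35–09:45, 12:05–12:20, 13:35–13:40.
Wyatt ∩ Liang ∩ Zara ∩ Anders: 12:05–12:20, 13:35–13:40.
Total common minutes: 15 + 5 = 20.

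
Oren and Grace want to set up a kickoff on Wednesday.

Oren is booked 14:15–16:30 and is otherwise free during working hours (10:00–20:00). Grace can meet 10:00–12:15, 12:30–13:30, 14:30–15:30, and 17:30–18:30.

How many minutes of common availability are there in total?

Oren free within 10:00–20:00: 10:00–14:15, 16:30–20:00.
Oren ∩ Grace: 10:00–12:15, 12:30–13:30, 17:30–18:30.
Total common minutes: 135 + 60 + 60 = 255.

255 minutes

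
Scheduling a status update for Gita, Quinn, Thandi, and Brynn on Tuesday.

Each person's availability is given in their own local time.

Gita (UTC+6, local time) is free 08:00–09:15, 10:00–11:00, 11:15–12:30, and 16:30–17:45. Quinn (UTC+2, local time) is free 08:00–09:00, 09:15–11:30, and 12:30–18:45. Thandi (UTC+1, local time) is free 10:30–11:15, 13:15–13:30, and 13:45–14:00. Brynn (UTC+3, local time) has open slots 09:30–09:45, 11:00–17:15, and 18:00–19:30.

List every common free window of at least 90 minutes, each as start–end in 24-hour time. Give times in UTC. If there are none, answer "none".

Gita → UTC: 02:00–03:15, 04:00–05:00, 05:15–06:30, 10:30–11:45.
Quinn → UTC: 06:00–07:00, 07:15–09:30, 10:30–16:45.
Thandi → UTC: 09:30–10:15, 12:15–12:30, 12:45–13:00.
Brynn → UTC: 06:30–06:45, 08:00–14:15, 15:00–16:30.
Gita ∩ Quinn: 06:00–06:30, 10:30–11:45.
Gita ∩ Quinn ∩ Thandi: (none).
Gita ∩ Quinn ∩ Thandi ∩ Brynn: (none).
Windows ≥ 90 min: (none).

none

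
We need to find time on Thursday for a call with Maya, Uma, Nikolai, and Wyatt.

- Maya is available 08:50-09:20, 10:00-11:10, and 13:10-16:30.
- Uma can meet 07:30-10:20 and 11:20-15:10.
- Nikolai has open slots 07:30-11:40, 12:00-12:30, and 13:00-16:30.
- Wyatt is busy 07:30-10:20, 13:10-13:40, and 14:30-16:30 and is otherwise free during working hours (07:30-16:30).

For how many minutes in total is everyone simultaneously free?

Wyatt free within 07:30–16:30: 10:20–13:10, 13:40–14:30.
Maya ∩ Uma: 08:50–09:20, 10:00–10:20, 13:10–15:10.
Maya ∩ Uma ∩ Nikolai: 08:50–09:20, 10:00–10:20, 13:10–15:10.
Maya ∩ Uma ∩ Nikolai ∩ Wyatt: 13:40–14:30.
Total common minutes: 50.

50 minutes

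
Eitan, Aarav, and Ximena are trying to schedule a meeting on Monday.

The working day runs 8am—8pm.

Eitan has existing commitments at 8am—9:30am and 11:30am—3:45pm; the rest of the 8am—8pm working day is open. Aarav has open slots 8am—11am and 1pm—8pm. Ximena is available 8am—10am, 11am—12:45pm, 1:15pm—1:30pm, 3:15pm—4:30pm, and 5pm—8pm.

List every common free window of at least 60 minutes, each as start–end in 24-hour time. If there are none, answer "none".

17:00–20:00

Eitan free within 08:00–20:00: 09:30–11:30, 15:45–20:00.
Eitan ∩ Aarav: 09:30–11:00, 15:45–20:00.
Eitan ∩ Aarav ∩ Ximena: 09:30–10:00, 15:45–16:30, 17:00–20:00.
Windows ≥ 60 min: 17:00–20:00.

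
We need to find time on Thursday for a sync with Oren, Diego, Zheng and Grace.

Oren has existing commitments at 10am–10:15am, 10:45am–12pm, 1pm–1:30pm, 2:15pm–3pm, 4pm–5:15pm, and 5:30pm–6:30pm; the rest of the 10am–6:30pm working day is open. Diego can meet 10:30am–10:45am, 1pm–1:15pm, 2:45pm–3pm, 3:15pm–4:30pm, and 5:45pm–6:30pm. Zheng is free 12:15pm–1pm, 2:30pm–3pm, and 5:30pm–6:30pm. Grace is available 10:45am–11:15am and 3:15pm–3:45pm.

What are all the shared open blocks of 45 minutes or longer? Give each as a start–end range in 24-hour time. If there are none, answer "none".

Oren free within 10:00–18:30: 10:15–10:45, 12:00–13:00, 13:30–14:15, 15:00–16:00, 17:15–17:30.
Oren ∩ Diego: 10:30–10:45, 15:15–16:00.
Oren ∩ Diego ∩ Zheng: (none).
Oren ∩ Diego ∩ Zheng ∩ Grace: (none).
Windows ≥ 45 min: (none).

none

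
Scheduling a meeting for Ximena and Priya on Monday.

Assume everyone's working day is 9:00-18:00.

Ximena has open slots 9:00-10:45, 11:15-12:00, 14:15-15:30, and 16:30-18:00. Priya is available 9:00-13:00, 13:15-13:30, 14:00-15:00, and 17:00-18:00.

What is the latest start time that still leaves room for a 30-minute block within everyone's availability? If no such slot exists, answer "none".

Ximena ∩ Priya: 09:00–10:45, 11:15–12:00, 14:15–15:00, 17:00–18:00.
Windows ≥ 30 min: 09:00–10:45, 11:15–12:00, 14:15–15:00, 17:00–18:00.
Latest start in the last window 17:00–18:00 is 18:00 − 30 min = 17:30.

17:30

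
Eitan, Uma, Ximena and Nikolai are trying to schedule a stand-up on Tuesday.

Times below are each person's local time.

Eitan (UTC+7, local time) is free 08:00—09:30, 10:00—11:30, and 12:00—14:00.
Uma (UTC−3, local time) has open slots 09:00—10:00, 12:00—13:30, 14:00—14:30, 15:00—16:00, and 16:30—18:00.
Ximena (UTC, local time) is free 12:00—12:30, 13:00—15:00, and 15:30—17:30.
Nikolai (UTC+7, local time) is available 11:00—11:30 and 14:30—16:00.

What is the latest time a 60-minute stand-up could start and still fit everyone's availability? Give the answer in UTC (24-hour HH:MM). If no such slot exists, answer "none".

Eitan → UTC: 01:00–02:30, 03:00–04:30, 05:00–07:00.
Uma → UTC: 12:00–13:00, 15:00–16:30, 17:00–17:30, 18:00–19:00, 19:30–21:00.
Ximena → UTC: 12:00–12:30, 13:00–15:00, 15:30–17:30.
Nikolai → UTC: 04:00–04:30, 07:30–09:00.
Eitan ∩ Uma: (none).
Eitan ∩ Uma ∩ Ximena: (none).
Eitan ∩ Uma ∩ Ximena ∩ Nikolai: (none).
Windows ≥ 60 min: (none).

none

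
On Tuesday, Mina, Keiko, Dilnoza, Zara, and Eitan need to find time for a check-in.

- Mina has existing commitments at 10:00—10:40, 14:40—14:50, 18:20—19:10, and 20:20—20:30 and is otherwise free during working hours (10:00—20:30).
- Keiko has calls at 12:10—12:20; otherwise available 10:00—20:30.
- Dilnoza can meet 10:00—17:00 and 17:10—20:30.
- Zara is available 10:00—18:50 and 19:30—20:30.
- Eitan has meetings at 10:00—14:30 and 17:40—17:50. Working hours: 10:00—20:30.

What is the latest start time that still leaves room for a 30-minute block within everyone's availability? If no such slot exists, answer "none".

19:50

Mina free within 10:00–20:30: 10:40–14:40, 14:50–18:20, 19:10–20:20.
Keiko free within 10:00–20:30: 10:00–12:10, 12:20–20:30.
Eitan free within 10:00–20:30: 14:30–17:40, 17:50–20:30.
Mina ∩ Keiko: 10:40–12:10, 12:20–14:40, 14:50–18:20, 19:10–20:20.
Mina ∩ Keiko ∩ Dilnoza: 10:40–12:10, 12:20–14:40, 14:50–17:00, 17:10–18:20, 19:10–20:20.
Mina ∩ Keiko ∩ Dilnoza ∩ Zara: 10:40–12:10, 12:20–14:40, 14:50–17:00, 17:10–18:20, 19:30–20:20.
Mina ∩ Keiko ∩ Dilnoza ∩ Zara ∩ Eitan: 14:30–14:40, 14:50–17:00, 17:10–17:40, 17:50–18:20, 19:30–20:20.
Windows ≥ 30 min: 14:50–17:00, 17:10–17:40, 17:50–18:20, 19:30–20:20.
Latest start in the last window 19:30–20:20 is 20:20 − 30 min = 19:50.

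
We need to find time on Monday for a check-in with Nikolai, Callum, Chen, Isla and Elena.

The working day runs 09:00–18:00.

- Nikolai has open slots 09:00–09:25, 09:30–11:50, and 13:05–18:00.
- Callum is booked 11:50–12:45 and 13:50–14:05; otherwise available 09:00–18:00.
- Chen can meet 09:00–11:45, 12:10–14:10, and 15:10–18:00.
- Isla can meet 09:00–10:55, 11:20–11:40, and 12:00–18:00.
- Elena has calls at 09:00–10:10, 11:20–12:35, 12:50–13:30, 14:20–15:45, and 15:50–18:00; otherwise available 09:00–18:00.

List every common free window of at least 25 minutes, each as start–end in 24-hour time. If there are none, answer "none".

10:10–10:55

Callum free within 09:00–18:00: 09:00–11:50, 12:45–13:50, 14:05–18:00.
Elena free within 09:00–18:00: 10:10–11:20, 12:35–12:50, 13:30–14:20, 15:45–15:50.
Nikolai ∩ Callum: 09:00–09:25, 09:30–11:50, 13:05–13:50, 14:05–18:00.
Nikolai ∩ Callum ∩ Chen: 09:00–09:25, 09:30–11:45, 13:05–13:50, 14:05–14:10, 15:10–18:00.
Nikolai ∩ Callum ∩ Chen ∩ Isla: 09:00–09:25, 09:30–10:55, 11:20–11:40, 13:05–13:50, 14:05–14:10, 15:10–18:00.
Nikolai ∩ Callum ∩ Chen ∩ Isla ∩ Elena: 10:10–10:55, 13:30–13:50, 14:05–14:10, 15:45–15:50.
Windows ≥ 25 min: 10:10–10:55.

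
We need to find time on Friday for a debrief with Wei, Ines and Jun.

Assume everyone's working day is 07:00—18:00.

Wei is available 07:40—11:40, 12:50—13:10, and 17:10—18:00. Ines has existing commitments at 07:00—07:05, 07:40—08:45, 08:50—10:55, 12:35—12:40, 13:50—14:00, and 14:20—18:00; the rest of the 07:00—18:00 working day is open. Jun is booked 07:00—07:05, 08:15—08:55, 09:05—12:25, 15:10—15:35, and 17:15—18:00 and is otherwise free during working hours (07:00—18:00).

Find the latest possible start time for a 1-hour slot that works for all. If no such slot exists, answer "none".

Ines free within 07:00–18:00: 07:05–07:40, 08:45–08:50, 10:55–12:35, 12:40–13:50, 14:00–14:20.
Jun free within 07:00–18:00: 07:05–08:15, 08:55–09:05, 12:25–15:10, 15:35–17:15.
Wei ∩ Ines: 08:45–08:50, 10:55–11:40, 12:50–13:10.
Wei ∩ Ines ∩ Jun: 12:50–13:10.
Windows ≥ 60 min: (none).

none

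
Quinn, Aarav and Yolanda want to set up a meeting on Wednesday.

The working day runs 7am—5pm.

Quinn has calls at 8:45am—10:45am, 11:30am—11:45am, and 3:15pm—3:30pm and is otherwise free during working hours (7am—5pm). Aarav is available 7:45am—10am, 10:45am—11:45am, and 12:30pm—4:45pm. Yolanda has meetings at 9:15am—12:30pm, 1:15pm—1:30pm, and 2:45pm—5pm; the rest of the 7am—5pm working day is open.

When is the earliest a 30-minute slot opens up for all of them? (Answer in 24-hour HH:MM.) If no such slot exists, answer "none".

Quinn free within 07:00–17:00: 07:00–08:45, 10:45–11:30, 11:45–15:15, 15:30–17:00.
Yolanda free within 07:00–17:00: 07:00–09:15, 12:30–13:15, 13:30–14:45.
Quinn ∩ Aarav: 07:45–08:45, 10:45–11:30, 12:30–15:15, 15:30–16:45.
Quinn ∩ Aarav ∩ Yolanda: 07:45–08:45, 12:30–13:15, 13:30–14:45.
Windows ≥ 30 min: 07:45–08:45, 12:30–13:15, 13:30–14:45.
Earliest such window starts at 07:45.

07:45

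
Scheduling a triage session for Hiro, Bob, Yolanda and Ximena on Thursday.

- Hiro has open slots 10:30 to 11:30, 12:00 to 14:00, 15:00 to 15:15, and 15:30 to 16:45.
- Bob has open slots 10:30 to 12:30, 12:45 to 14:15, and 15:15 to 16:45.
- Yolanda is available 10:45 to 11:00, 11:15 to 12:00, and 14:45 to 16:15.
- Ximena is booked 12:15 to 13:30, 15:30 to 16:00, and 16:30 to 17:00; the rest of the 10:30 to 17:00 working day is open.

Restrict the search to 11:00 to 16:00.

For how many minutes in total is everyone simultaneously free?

15 minutes

Ximena free within 10:30–17:00: 10:30–12:15, 13:30–15:30, 16:00–16:30.
Hiro ∩ Bob: 10:30–11:30, 12:00–12:30, 12:45–14:00, 15:30–16:45.
Hiro ∩ Bob ∩ Yolanda: 10:45–11:00, 11:15–11:30, 15:30–16:15.
Hiro ∩ Bob ∩ Yolanda ∩ Ximena: 10:45–11:00, 11:15–11:30, 16:00–16:15.
Restricted to 11:00–16:00: 11:15–11:30.
Total common minutes: 15.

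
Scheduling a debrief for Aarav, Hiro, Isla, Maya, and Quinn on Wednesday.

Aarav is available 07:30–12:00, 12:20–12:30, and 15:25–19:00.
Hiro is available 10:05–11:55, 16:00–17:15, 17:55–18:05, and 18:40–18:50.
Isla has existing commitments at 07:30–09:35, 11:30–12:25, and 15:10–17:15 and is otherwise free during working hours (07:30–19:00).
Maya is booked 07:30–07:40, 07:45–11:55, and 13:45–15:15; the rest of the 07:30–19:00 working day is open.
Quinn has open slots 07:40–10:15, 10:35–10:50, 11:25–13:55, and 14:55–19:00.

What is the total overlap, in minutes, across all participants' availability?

Isla free within 07:30–19:00: 09:35–11:30, 12:25–15:10, 17:15–19:00.
Maya free within 07:30–19:00: 07:40–07:45, 11:55–13:45, 15:15–19:00.
Aarav ∩ Hiro: 10:05–11:55, 16:00–17:15, 17:55–18:05, 18:40–18:50.
Aarav ∩ Hiro ∩ Isla: 10:05–11:30, 17:55–18:05, 18:40–18:50.
Aarav ∩ Hiro ∩ Isla ∩ Maya: 17:55–18:05, 18:40–18:50.
Aarav ∩ Hiro ∩ Isla ∩ Maya ∩ Quinn: 17:55–18:05, 18:40–18:50.
Total common minutes: 10 + 10 = 20.

20 minutes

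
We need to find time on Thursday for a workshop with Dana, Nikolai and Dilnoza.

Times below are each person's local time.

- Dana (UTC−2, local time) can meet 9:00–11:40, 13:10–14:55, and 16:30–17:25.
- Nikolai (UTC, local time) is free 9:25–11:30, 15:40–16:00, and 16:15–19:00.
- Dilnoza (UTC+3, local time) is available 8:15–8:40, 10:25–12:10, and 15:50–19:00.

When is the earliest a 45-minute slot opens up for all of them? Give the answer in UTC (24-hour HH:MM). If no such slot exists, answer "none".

none

Dana → UTC: 11:00–13:40, 15:10–16:55, 18:30–19:25.
Nikolai → UTC: 09:25–11:30, 15:40–16:00, 16:15–19:00.
Dilnoza → UTC: 05:15–05:40, 07:25–09:10, 12:50–16:00.
Dana ∩ Nikolai: 11:00–11:30, 15:40–16:00, 16:15–16:55, 18:30–19:00.
Dana ∩ Nikolai ∩ Dilnoza: 15:40–16:00.
Windows ≥ 45 min: (none).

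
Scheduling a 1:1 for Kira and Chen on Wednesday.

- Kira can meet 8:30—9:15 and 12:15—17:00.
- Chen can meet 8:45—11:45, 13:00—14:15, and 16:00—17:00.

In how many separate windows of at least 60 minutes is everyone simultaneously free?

2

Kira ∩ Chen: 08:45–09:15, 13:00–14:15, 16:00–17:00.
Windows ≥ 60 min: 13:00–14:15, 16:00–17:00.
That's 2 windows.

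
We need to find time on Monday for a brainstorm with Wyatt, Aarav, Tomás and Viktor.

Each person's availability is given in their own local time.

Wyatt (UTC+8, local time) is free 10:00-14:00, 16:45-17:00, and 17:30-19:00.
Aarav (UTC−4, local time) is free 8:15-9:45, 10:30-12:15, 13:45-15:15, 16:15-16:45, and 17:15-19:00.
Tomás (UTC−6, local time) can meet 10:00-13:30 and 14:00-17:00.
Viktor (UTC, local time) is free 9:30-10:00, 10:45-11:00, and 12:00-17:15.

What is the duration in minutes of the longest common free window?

0 minutes

Wyatt → UTC: 02:00–06:00, 08:45–09:00, 09:30–11:00.
Aarav → UTC: 12:15–13:45, 14:30–16:15, 17:45–19:15, 20:15–20:45, 21:15–23:00.
Tomás → UTC: 16:00–19:30, 20:00–23:00.
Viktor → UTC: 09:30–10:00, 10:45–11:00, 12:00–17:15.
Wyatt ∩ Aarav: (none).
Wyatt ∩ Aarav ∩ Tomás: (none).
Wyatt ∩ Aarav ∩ Tomás ∩ Viktor: (none).
No common window.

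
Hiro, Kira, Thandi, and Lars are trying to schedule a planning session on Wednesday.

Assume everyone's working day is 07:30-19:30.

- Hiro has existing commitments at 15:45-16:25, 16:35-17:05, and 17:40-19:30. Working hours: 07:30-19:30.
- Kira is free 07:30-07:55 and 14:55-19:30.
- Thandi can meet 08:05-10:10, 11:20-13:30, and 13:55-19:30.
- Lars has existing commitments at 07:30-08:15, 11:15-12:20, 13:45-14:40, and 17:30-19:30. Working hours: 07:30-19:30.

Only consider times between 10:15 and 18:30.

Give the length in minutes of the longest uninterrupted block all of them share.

Hiro free within 07:30–19:30: 07:30–15:45, 16:25–16:35, 17:05–17:40.
Lars free within 07:30–19:30: 08:15–11:15, 12:20–13:45, 14:40–17:30.
Hiro ∩ Kira: 07:30–07:55, 14:55–15:45, 16:25–16:35, 17:05–17:40.
Hiro ∩ Kira ∩ Thandi: 14:55–15:45, 16:25–16:35, 17:05–17:40.
Hiro ∩ Kira ∩ Thandi ∩ Lars: 14:55–15:45, 16:25–16:35, 17:05–17:30.
Restricted to 10:15–18:30: 14:55–15:45, 16:25–16:35, 17:05–17:30.
Common window lengths: 50, 10, 25 min; longest is 50.

50 minutes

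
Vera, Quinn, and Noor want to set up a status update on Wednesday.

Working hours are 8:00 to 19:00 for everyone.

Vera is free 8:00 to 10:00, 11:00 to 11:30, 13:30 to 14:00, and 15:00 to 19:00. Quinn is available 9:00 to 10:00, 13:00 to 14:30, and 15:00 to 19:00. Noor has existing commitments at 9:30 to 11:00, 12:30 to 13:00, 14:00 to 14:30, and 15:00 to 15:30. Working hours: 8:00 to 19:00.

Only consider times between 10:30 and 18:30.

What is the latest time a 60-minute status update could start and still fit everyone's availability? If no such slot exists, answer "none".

Noor free within 08:00–19:00: 08:00–09:30, 11:00–12:30, 13:00–14:00, 14:30–15:00, 15:30–19:00.
Vera ∩ Quinn: 09:00–10:00, 13:30–14:00, 15:00–19:00.
Vera ∩ Quinn ∩ Noor: 09:00–09:30, 13:30–14:00, 15:30–19:00.
Restricted to 10:30–18:30: 13:30–14:00, 15:30–18:30.
Windows ≥ 60 min: 15:30–18:30.
Latest start in the last window 15:30–18:30 is 18:30 − 60 min = 17:30.

17:30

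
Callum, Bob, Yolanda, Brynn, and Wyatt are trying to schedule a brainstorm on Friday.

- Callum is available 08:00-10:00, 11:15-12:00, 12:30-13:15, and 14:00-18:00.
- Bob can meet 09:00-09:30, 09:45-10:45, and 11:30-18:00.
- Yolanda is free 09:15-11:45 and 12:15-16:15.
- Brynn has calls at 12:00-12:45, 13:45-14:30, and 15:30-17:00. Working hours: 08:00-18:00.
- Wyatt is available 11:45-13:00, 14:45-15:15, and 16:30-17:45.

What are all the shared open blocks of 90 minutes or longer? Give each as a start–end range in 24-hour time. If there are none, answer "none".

none

Brynn free within 08:00–18:00: 08:00–12:00, 12:45–13:45, 14:30–15:30, 17:00–18:00.
Callum ∩ Bob: 09:00–09:30, 09:45–10:00, 11:30–12:00, 12:30–13:15, 14:00–18:00.
Callum ∩ Bob ∩ Yolanda: 09:15–09:30, 09:45–10:00, 11:30–11:45, 12:30–13:15, 14:00–16:15.
Callum ∩ Bob ∩ Yolanda ∩ Brynn: 09:15–09:30, 09:45–10:00, 11:30–11:45, 12:45–13:15, 14:30–15:30.
Callum ∩ Bob ∩ Yolanda ∩ Brynn ∩ Wyatt: 12:45–13:00, 14:45–15:15.
Windows ≥ 90 min: (none).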